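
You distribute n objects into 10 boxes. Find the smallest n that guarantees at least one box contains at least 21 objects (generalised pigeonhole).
n = (21 − 1)·10 + 1 = 201

By the generalised pigeonhole principle, to guarantee some box contains ≥ r objects we need more than (r − 1) · k objects total. Threshold: n = (r − 1) · k + 1. With r = 21 and k = 10: n = 20 · 10 + 1 = 200 + 1 = 201. For n = 200 = 20 · 10, we can put exactly 20 objects in every box, avoiding 21 in any single one — so 201 is tight.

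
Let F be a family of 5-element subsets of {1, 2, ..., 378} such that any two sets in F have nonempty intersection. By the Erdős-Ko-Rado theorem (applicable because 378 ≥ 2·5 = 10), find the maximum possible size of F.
max |F| = C(377, 4) = 828363250

The Erdős-Ko-Rado theorem states: for n ≥ 2k, an intersecting family of k-subsets of an n-element set has size at most C(n − 1, k − 1), with equality for 'star' families {A ⊆ [n] : |A| = k, i ∈ A} (fix an element i). For n = 378, k = 5: C(377, 4) = 828363250.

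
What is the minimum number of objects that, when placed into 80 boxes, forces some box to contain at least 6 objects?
n = (6 − 1)·80 + 1 = 401

By the generalised pigeonhole principle, to guarantee some box contains ≥ r objects we need more than (r − 1) · k objects total. Threshold: n = (r − 1) · k + 1. With r = 6 and k = 80: n = 5 · 80 + 1 = 400 + 1 = 401. For n = 400 = 5 · 80, we can put exactly 5 objects in every box, avoiding 6 in any single one — so 401 is tight.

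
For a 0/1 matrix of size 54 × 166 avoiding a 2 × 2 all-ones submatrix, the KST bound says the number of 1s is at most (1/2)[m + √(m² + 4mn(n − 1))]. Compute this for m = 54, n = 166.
z(54, 166; 2, 2) ≤ (1/2)[54 + √(54² + 4·54·166·165)] = (1/2)[54 + √5919156] = 1243.4658

Kővári–Sós–Turán: let r_1, ..., r_54 be the row sums and z = Σ r_i the total number of 1s. Each pair of columns can share at most one row with both entries 1 (else a 2×2 all-ones block appears), so Σ_i C(r_i, 2) ≤ C(166, 2) = 13695. By convexity Σ_i C(r_i, 2) ≥ 54·C(z/54, 2) = z(z − 54)/(2·54), giving z² − 54z − 54·166·165 ≤ 0 and hence z ≤ (1/2)[54 + √(2916 + 4·1479060)] = (1/2)[54 + √5919156] ≈ (1/2)(54 + 2432.9316) = 1243.4658.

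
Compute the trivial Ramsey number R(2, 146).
R(2, 146) = 146

R(2, k) = k for all k ≥ 2: in a 2-colouring of K_k, either some edge is red (a red K_2) or all edges are blue (a blue K_k). And K_{145} coloured all-blue has no blue K_146, so R(2, 146) > 145. Hence R(2, 146) = 146.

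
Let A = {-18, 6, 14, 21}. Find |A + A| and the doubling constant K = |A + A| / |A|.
K = |A + A| / |A| = 10/4 = 5/2

Enumerate A + A = {a + b : a, b ∈ A}. With |A| = 4, there are |A|^2 = 16 ordered sum pairs; collecting distinct values, A + A = {-36, -12, -4, 3, 12, 20, 27, 28, 35, 42}, so |A + A| = 10. Thus K = 10/4 = 5/2. For comparison, the minimum possible |A + A| over all 4-element sets is 2·4 − 1 = 7 (so min K = 7/4), attained only by arithmetic progressions.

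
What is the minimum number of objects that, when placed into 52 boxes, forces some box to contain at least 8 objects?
n = (8 − 1)·52 + 1 = 365

By the generalised pigeonhole principle, to guarantee some box contains ≥ r objects we need more than (r − 1) · k objects total. Threshold: n = (r − 1) · k + 1. With r = 8 and k = 52: n = 7 · 52 + 1 = 364 + 1 = 365. For n = 364 = 7 · 52, we can put exactly 7 objects in every box, avoiding 8 in any single one — so 365 is tight.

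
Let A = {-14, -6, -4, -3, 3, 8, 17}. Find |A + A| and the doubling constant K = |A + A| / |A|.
K = |A + A| / |A| = 26/7

Enumerate A + A = {a + b : a, b ∈ A}. With |A| = 7, there are |A|^2 = 49 ordered sum pairs; collecting distinct values, A + A = {-28, -20, -18, -17, -12, -11, -10, -9, -8, -7, -6, -3, -1, 0, 2, 3, 4, 5, 6, 11, 13, 14, 16, 20, 25, 34}, so |A + A| = 26. Thus K = 26/7. For comparison, the minimum possible |A + A| over all 7-element sets is 2·7 − 1 = 13 (so min K = 13/7), attained only by arithmetic progressions.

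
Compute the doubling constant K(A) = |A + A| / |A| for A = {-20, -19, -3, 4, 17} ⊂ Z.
K = |A + A| / |A| = 15/5 = 3

Enumerate A + A = {a + b : a, b ∈ A}. With |A| = 5, there are |A|^2 = 25 ordered sum pairs; collecting distinct values, A + A = {-40, -39, -38, -23, -22, -16, -15, -6, -3, -2, 1, 8, 14, 21, 34}, so |A + A| = 15. Thus K = 15/5 = 3. For comparison, the minimum possible |A + A| over all 5-element sets is 2·5 − 1 = 9 (so min K = 9/5), attained only by arithmetic progressions.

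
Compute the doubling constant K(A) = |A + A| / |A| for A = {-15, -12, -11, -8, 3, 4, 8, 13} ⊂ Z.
K = |A + A| / |A| = 31/8

Enumerate A + A = {a + b : a, b ∈ A}. With |A| = 8, there are |A|^2 = 64 ordered sum pairs; collecting distinct values, A + A = {-30, -27, -26, -24, -23, -22, -20, -19, -16, -12, -11, -9, -8, -7, -5, -4, -3, -2, 0, 1, 2, 5, 6, 7, 8, 11, 12, 16, 17, 21, 26}, so |A + A| = 31. Thus K = 31/8. For comparison, the minimum possible |A + A| over all 8-element sets is 2·8 − 1 = 15 (so min K = 15/8), attained only by arithmetic progressions.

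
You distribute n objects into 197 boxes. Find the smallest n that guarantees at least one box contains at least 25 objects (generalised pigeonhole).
n = (25 − 1)·197 + 1 = 4729

By the generalised pigeonhole principle, to guarantee some box contains ≥ r objects we need more than (r − 1) · k objects total. Threshold: n = (r − 1) · k + 1. With r = 25 and k = 197: n = 24 · 197 + 1 = 4728 + 1 = 4729. For n = 4728 = 24 · 197, we can put exactly 24 objects in every box, avoiding 25 in any single one — so 4729 is tight.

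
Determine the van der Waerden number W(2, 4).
W(2, 4) = 35

W(2, 4) = 35. The lower bound W(2, 4) > 34 comes from an explicit good 2-colouring of [1, 34]; the upper bound W(2, 4) ≤ 35 was verified by exhaustive search over 2-colourings of [1, 35].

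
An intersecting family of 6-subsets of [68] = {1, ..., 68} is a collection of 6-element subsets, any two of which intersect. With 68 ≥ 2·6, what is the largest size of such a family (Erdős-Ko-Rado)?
max |F| = C(67, 5) = 9657648

Erdős-Ko-Rado (1961): when n ≥ 2k, max |F| = C(n−1, k−1). The bound is attained by the star {A : i ∈ A} for any fixed i ∈ [n]. Here C(68−1, 6−1) = C(67, 5) = 9657648.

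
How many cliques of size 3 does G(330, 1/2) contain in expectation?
E[# K_3] = C(330, 3) · (1/2)^C(3, 2) = 5935160 / 2^3 = 741895

For each 3-subset S of vertices (there are C(330, 3) = 5935160 such S), let X_S = 1 if S induces a K_3 (all C(3, 2) = 3 edges present). Then P(X_S = 1) = (1/2)^3 = 1/8. By linearity of expectation, E[# K_3] = C(330, 3) · (1/2)^3 = 5935160 / 8 = 741895.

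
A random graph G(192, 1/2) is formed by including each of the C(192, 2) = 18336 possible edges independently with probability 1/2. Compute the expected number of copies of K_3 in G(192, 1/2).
E[# K_3] = C(192, 3) · (1/2)^C(3, 2) = 1161280 / 2^3 = 145160

For each 3-subset S of vertices (there are C(192, 3) = 1161280 such S), let X_S = 1 if S induces a K_3 (all C(3, 2) = 3 edges present). Then P(X_S = 1) = (1/2)^3 = 1/8. By linearity of expectation, E[# K_3] = C(192, 3) · (1/2)^3 = 1161280 / 8 = 145160.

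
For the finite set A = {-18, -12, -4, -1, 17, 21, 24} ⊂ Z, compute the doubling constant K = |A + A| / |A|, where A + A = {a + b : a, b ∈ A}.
K = |A + A| / |A| = 27/7

Enumerate A + A = {a + b : a, b ∈ A}. With |A| = 7, there are |A|^2 = 49 ordered sum pairs; collecting distinct values, A + A = {-36, -30, -24, -22, -19, -16, -13, -8, -5, -2, -1, 3, 5, 6, 9, 12, 13, 16, 17, 20, 23, 34, 38, 41, 42, 45, 48}, so |A + A| = 27. Thus K = 27/7. For comparison, the minimum possible |A + A| over all 7-element sets is 2·7 − 1 = 13 (so min K = 13/7), attained only by arithmetic progressions.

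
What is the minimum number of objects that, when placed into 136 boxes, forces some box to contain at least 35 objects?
n = (35 − 1)·136 + 1 = 4625

By the generalised pigeonhole principle, to guarantee some box contains ≥ r objects we need more than (r − 1) · k objects total. Threshold: n = (r − 1) · k + 1. With r = 35 and k = 136: n = 34 · 136 + 1 = 4624 + 1 = 4625. For n = 4624 = 34 · 136, we can put exactly 34 objects in every box, avoiding 35 in any single one — so 4625 is tight.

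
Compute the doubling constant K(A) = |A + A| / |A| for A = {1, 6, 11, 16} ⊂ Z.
K = |A + A| / |A| = 7/4

Enumerate A + A = {a + b : a, b ∈ A}. With |A| = 4, there are |A|^2 = 16 ordered sum pairs; collecting distinct values, A + A = {2, 7, 12, 17, 22, 27, 32}, so |A + A| = 7. Thus K = 7/4. Here |A + A| = 2|A| − 1 = 7, the minimum possible — so K = 7/4 is minimal, which holds iff A is an arithmetic progression.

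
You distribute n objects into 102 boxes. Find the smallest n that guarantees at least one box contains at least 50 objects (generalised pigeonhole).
n = (50 − 1)·102 + 1 = 4999

By the generalised pigeonhole principle, to guarantee some box contains ≥ r objects we need more than (r − 1) · k objects total. Threshold: n = (r − 1) · k + 1. With r = 50 and k = 102: n = 49 · 102 + 1 = 4998 + 1 = 4999. For n = 4998 = 49 · 102, we can put exactly 49 objects in every box, avoiding 50 in any single one — so 4999 is tight.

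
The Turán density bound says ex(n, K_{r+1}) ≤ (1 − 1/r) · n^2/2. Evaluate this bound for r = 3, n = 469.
Turán density bound = (2/3) · 469^2/2 = 219961/3 ≈ 73320.3333

Turán's theorem: ex(n, K_{r+1}) is achieved by the complete r-partite Turán graph T(n, r) with parts as balanced as possible, and is at most (1 − 1/r) · n^2/2. For r = 3, n = 469: the density bound is (2/3) · 219961/2 = 219961/3 ≈ 73320.3333. The integer-valued extremum is e(T(469, 3)) = 73320, which is strictly less than the density bound 219961/3 since 3 ∤ 469 (the parts of T(469, 3) cannot all be equal).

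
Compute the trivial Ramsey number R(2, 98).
R(2, 98) = 98

R(2, k) = k for all k ≥ 2: in a 2-colouring of K_k, either some edge is red (a red K_2) or all edges are blue (a blue K_k). And K_{97} coloured all-blue has no blue K_98, so R(2, 98) > 97. Hence R(2, 98) = 98.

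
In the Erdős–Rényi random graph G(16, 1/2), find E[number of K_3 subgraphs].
E[# K_3] = C(16, 3) · (1/2)^C(3, 2) = 560 / 2^3 = 70

For each 3-subset S of vertices (there are C(16, 3) = 560 such S), let X_S = 1 if S induces a K_3 (all C(3, 2) = 3 edges present). Then P(X_S = 1) = (1/2)^3 = 1/8. By linearity of expectation, E[# K_3] = C(16, 3) · (1/2)^3 = 560 / 8 = 70.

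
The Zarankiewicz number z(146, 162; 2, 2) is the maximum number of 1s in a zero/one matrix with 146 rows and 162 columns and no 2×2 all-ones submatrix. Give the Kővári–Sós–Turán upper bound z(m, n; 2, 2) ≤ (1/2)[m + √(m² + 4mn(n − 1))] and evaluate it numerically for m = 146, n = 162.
z(146, 162; 2, 2) ≤ (1/2)[146 + √(146² + 4·146·162·161)] = (1/2)[146 + √15253204] = 2025.7675

Kővári–Sós–Turán: let r_1, ..., r_146 be the row sums and z = Σ r_i the total number of 1s. Each pair of columns can share at most one row with both entries 1 (else a 2×2 all-ones block appears), so Σ_i C(r_i, 2) ≤ C(162, 2) = 13041. By convexity Σ_i C(r_i, 2) ≥ 146·C(z/146, 2) = z(z − 146)/(2·146), giving z² − 146z − 146·162·161 ≤ 0 and hence z ≤ (1/2)[146 + √(21316 + 4·3807972)] = (1/2)[146 + √15253204] ≈ (1/2)(146 + 3905.535) = 2025.7675.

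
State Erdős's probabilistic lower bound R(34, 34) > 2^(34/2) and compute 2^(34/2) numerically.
2^(34/2) = 131072; so R(34, 34) > 131072

Colour each edge of K_n uniformly at random with red/blue. The expected number of monochromatic K_34 is C(n, 34) · 2 · 2^(−C(34,2)). If C(n, 34) · 2^(1 − C(34,2)) < 1, then with positive probability no monochromatic K_34 exists, so R(34, 34) > n. The standard estimate C(n, 34) ≤ n^34/34! shows this inequality holds whenever n ≤ 2^(34/2) (since 34! · 2^(C(34,2) − 1) > 2^(34^2/2) ≥ n^34). Hence R(34, 34) > 2^(34/2) = 131072.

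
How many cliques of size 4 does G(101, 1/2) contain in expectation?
E[# K_4] = C(101, 4) · (1/2)^C(4, 2) = 4082925 / 2^6 = 63795.703125

For each 4-subset S of vertices (there are C(101, 4) = 4082925 such S), let X_S = 1 if S induces a K_4 (all C(4, 2) = 6 edges present). Then P(X_S = 1) = (1/2)^6 = 1/64. By linearity of expectation, E[# K_4] = C(101, 4) · (1/2)^6 = 4082925 / 64 = 63795.703125.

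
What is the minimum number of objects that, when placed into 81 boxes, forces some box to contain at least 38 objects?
n = (38 − 1)·81 + 1 = 2998

By the generalised pigeonhole principle, to guarantee some box contains ≥ r objects we need more than (r − 1) · k objects total. Threshold: n = (r − 1) · k + 1. With r = 38 and k = 81: n = 37 · 81 + 1 = 2997 + 1 = 2998. For n = 2997 = 37 · 81, we can put exactly 37 objects in every box, avoiding 38 in any single one — so 2998 is tight.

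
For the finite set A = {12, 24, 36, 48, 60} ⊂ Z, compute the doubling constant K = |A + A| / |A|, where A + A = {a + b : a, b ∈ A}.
K = |A + A| / |A| = 9/5

Enumerate A + A = {a + b : a, b ∈ A}. With |A| = 5, there are |A|^2 = 25 ordered sum pairs; collecting distinct values, A + A = {24, 36, 48, 60, 72, 84, 96, 108, 120}, so |A + A| = 9. Thus K = 9/5. Here |A + A| = 2|A| − 1 = 9, the minimum possible — so K = 9/5 is minimal, which holds iff A is an arithmetic progression.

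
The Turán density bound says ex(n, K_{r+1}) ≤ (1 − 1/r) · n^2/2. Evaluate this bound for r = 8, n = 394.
Turán density bound = (7/8) · 394^2/2 = 271663/4 ≈ 67915.75

Turán's theorem: ex(n, K_{r+1}) is achieved by the complete r-partite Turán graph T(n, r) with parts as balanced as possible, and is at most (1 − 1/r) · n^2/2. For r = 8, n = 394: the density bound is (7/8) · 155236/2 = 271663/4 ≈ 67915.75. The integer-valued extremum is e(T(394, 8)) = 67915, which is strictly less than the density bound 271663/4 since 8 ∤ 394 (the parts of T(394, 8) cannot all be equal).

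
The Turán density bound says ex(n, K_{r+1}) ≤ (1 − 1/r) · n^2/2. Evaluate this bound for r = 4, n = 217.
Turán density bound = (3/4) · 217^2/2 = 141267/8 ≈ 17658.375

Turán's theorem: ex(n, K_{r+1}) is achieved by the complete r-partite Turán graph T(n, r) with parts as balanced as possible, and is at most (1 − 1/r) · n^2/2. For r = 4, n = 217: the density bound is (3/4) · 47089/2 = 141267/8 ≈ 17658.375. The integer-valued extremum is e(T(217, 4)) = 17658, which is strictly less than the density bound 141267/8 since 4 ∤ 217 (the parts of T(217, 4) cannot all be equal).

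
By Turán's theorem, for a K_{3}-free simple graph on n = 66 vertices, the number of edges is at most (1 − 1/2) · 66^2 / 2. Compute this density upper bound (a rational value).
Turán density bound = (1/2) · 66^2/2 = 1089

Turán's theorem: ex(n, K_{r+1}) is achieved by the complete r-partite Turán graph T(n, r) with parts as balanced as possible, and is at most (1 − 1/r) · n^2/2. For r = 2, n = 66: the density bound is (1/2) · 4356/2 = 1089. Since 2 ∣ 66, the Turán graph T(66, 2) has parts of equal size 33, and its edge count e(T(66, 2)) = 1089 attains the density bound exactly.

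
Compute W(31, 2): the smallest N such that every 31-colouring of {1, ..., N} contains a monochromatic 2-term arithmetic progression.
W(31, 2) = 31 + 1 = 32

A 2-term AP is any pair of integers, so a monochromatic 2-AP exists iff some colour is used at least twice. With 31 colours, the colouring i ↦ i on {1, ..., 31} uses each colour once, avoiding any monochromatic pair, so W(31, 2) > 31. For {1, ..., 32}, pigeonhole forces two integers of the same colour, which form a monochromatic 2-AP. Hence W(31, 2) = 32.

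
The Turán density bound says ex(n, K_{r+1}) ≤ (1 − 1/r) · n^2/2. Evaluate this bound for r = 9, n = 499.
Turán density bound = (8/9) · 499^2/2 = 996004/9 ≈ 110667.1111

Turán's theorem: ex(n, K_{r+1}) is achieved by the complete r-partite Turán graph T(n, r) with parts as balanced as possible, and is at most (1 − 1/r) · n^2/2. For r = 9, n = 499: the density bound is (8/9) · 249001/2 = 996004/9 ≈ 110667.1111. The integer-valued extremum is e(T(499, 9)) = 110666, which is strictly less than the density bound 996004/9 since 9 ∤ 499 (the parts of T(499, 9) cannot all be equal).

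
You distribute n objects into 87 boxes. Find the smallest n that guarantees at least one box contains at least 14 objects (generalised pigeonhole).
n = (14 − 1)·87 + 1 = 1132

By the generalised pigeonhole principle, to guarantee some box contains ≥ r objects we need more than (r − 1) · k objects total. Threshold: n = (r − 1) · k + 1. With r = 14 and k = 87: n = 13 · 87 + 1 = 1131 + 1 = 1132. For n = 1131 = 13 · 87, we can put exactly 13 objects in every box, avoiding 14 in any single one — so 1132 is tight.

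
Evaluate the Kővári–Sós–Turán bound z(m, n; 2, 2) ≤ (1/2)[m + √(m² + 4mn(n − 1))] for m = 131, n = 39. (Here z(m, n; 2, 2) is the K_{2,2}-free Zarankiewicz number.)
z(131, 39; 2, 2) ≤ (1/2)[131 + √(131² + 4·131·39·38)] = (1/2)[131 + √793729] = 510.9573

Kővári–Sós–Turán: let r_1, ..., r_131 be the row sums and z = Σ r_i the total number of 1s. Each pair of columns can share at most one row with both entries 1 (else a 2×2 all-ones block appears), so Σ_i C(r_i, 2) ≤ C(39, 2) = 741. By convexity Σ_i C(r_i, 2) ≥ 131·C(z/131, 2) = z(z − 131)/(2·131), giving z² − 131z − 131·39·38 ≤ 0 and hence z ≤ (1/2)[131 + √(17161 + 4·194142)] = (1/2)[131 + √793729] ≈ (1/2)(131 + 890.9147) = 510.9573.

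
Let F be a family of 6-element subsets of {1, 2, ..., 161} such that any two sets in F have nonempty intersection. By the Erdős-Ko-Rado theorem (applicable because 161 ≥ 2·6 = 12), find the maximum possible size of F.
max |F| = C(160, 5) = 820384032

The Erdős-Ko-Rado theorem states: for n ≥ 2k, an intersecting family of k-subsets of an n-element set has size at most C(n − 1, k − 1), with equality for 'star' families {A ⊆ [n] : |A| = k, i ∈ A} (fix an element i). For n = 161, k = 6: C(160, 5) = 820384032.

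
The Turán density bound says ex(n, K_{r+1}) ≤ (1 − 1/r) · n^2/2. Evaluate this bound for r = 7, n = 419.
Turán density bound = (6/7) · 419^2/2 = 526683/7 ≈ 75240.4286

Turán's theorem: ex(n, K_{r+1}) is achieved by the complete r-partite Turán graph T(n, r) with parts as balanced as possible, and is at most (1 − 1/r) · n^2/2. For r = 7, n = 419: the density bound is (6/7) · 175561/2 = 526683/7 ≈ 75240.4286. The integer-valued extremum is e(T(419, 7)) = 75240, which is strictly less than the density bound 526683/7 since 7 ∤ 419 (the parts of T(419, 7) cannot all be equal).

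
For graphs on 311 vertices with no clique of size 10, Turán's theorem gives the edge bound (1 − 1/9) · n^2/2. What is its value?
Turán density bound = (8/9) · 311^2/2 = 386884/9 ≈ 42987.1111

Turán's theorem: ex(n, K_{r+1}) is achieved by the complete r-partite Turán graph T(n, r) with parts as balanced as possible, and is at most (1 − 1/r) · n^2/2. For r = 9, n = 311: the density bound is (8/9) · 96721/2 = 386884/9 ≈ 42987.1111. The integer-valued extremum is e(T(311, 9)) = 42986, which is strictly less than the density bound 386884/9 since 9 ∤ 311 (the parts of T(311, 9) cannot all be equal).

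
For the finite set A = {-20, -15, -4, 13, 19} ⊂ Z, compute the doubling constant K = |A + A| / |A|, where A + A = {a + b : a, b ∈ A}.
K = |A + A| / |A| = 15/5 = 3

Enumerate A + A = {a + b : a, b ∈ A}. With |A| = 5, there are |A|^2 = 25 ordered sum pairs; collecting distinct values, A + A = {-40, -35, -30, -24, -19, -8, -7, -2, -1, 4, 9, 15, 26, 32, 38}, so |A + A| = 15. Thus K = 15/5 = 3. For comparison, the minimum possible |A + A| over all 5-element sets is 2·5 − 1 = 9 (so min K = 9/5), attained only by arithmetic progressions.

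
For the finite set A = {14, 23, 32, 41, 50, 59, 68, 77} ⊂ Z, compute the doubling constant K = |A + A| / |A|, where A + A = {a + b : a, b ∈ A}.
K = |A + A| / |A| = 15/8

Enumerate A + A = {a + b : a, b ∈ A}. With |A| = 8, there are |A|^2 = 64 ordered sum pairs; collecting distinct values, A + A = {28, 37, 46, 55, 64, 73, 82, 91, 100, 109, 118, 127, 136, 145, 154}, so |A + A| = 15. Thus K = 15/8. Here |A + A| = 2|A| − 1 = 15, the minimum possible — so K = 15/8 is minimal, which holds iff A is an arithmetic progression.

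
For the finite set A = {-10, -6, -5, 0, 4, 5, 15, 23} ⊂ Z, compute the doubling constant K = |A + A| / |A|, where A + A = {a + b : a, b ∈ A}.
K = |A + A| / |A| = 28/8 = 7/2

Enumerate A + A = {a + b : a, b ∈ A}. With |A| = 8, there are |A|^2 = 64 ordered sum pairs; collecting distinct values, A + A = {-20, -16, -15, -12, -11, -10, -6, -5, -2, -1, 0, 4, 5, 8, 9, 10, 13, 15, 17, 18, 19, 20, 23, 27, 28, 30, 38, 46}, so |A + A| = 28. Thus K = 28/8 = 7/2. For comparison, the minimum possible |A + A| over all 8-element sets is 2·8 − 1 = 15 (so min K = 15/8), attained only by arithmetic progressions.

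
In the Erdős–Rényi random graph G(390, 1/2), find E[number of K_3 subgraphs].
E[# K_3] = C(390, 3) · (1/2)^C(3, 2) = 9810580 / 2^3 = 2452645/2 = 1226322.5

For each 3-subset S of vertices (there are C(390, 3) = 9810580 such S), let X_S = 1 if S induces a K_3 (all C(3, 2) = 3 edges present). Then P(X_S = 1) = (1/2)^3 = 1/8. By linearity of expectation, E[# K_3] = C(390, 3) · (1/2)^3 = 9810580 / 8 = 2452645/2 = 1226322.5.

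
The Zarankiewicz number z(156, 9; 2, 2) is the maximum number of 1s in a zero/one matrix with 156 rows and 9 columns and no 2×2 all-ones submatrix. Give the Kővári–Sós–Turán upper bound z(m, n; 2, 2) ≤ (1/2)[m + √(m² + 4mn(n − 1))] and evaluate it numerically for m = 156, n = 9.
z(156, 9; 2, 2) ≤ (1/2)[156 + √(156² + 4·156·9·8)] = (1/2)[156 + √69264] = 209.5903

Kővári–Sós–Turán: let r_1, ..., r_156 be the row sums and z = Σ r_i the total number of 1s. Each pair of columns can share at most one row with both entries 1 (else a 2×2 all-ones block appears), so Σ_i C(r_i, 2) ≤ C(9, 2) = 36. By convexity Σ_i C(r_i, 2) ≥ 156·C(z/156, 2) = z(z − 156)/(2·156), giving z² − 156z − 156·9·8 ≤ 0 and hence z ≤ (1/2)[156 + √(24336 + 4·11232)] = (1/2)[156 + √69264] ≈ (1/2)(156 + 263.1805) = 209.5903.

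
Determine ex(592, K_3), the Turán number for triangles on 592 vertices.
ex(592, K_3) = ⌊592^2/4⌋ = 87616

Mantel (1907): a triangle-free graph on n vertices has at most ⌊n^2/4⌋ edges, with equality for the complete bipartite graph K_{⌊n/2⌋, ⌈n/2⌉}. For n = 592: ⌊592^2/4⌋ = ⌊350464/4⌋ = 87616. The extremal graph is K_{296, 296}, which has 296·296 = 87616 edges.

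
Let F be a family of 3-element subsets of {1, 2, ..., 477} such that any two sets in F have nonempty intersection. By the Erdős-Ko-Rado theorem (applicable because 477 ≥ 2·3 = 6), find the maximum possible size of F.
max |F| = C(476, 2) = 113050

Erdős-Ko-Rado (1961): when n ≥ 2k, max |F| = C(n−1, k−1). The bound is attained by the star {A : i ∈ A} for any fixed i ∈ [n]. Here C(477−1, 3−1) = C(476, 2) = 113050.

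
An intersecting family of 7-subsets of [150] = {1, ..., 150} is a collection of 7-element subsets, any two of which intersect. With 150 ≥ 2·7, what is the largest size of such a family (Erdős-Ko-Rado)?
max |F| = C(149, 6) = 13725120696

The Erdős-Ko-Rado theorem states: for n ≥ 2k, an intersecting family of k-subsets of an n-element set has size at most C(n − 1, k − 1), with equality for 'star' families {A ⊆ [n] : |A| = k, i ∈ A} (fix an element i). For n = 150, k = 7: C(149, 6) = 13725120696.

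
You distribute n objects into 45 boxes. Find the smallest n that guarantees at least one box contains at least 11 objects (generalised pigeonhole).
n = (11 − 1)·45 + 1 = 451

By the generalised pigeonhole principle, to guarantee some box contains ≥ r objects we need more than (r − 1) · k objects total. Threshold: n = (r − 1) · k + 1. With r = 11 and k = 45: n = 10 · 45 + 1 = 450 + 1 = 451. For n = 450 = 10 · 45, we can put exactly 10 objects in every box, avoiding 11 in any single one — so 451 is tight.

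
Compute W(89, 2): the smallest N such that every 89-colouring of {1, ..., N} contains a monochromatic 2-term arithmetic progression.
W(89, 2) = 89 + 1 = 90

A 2-term AP is any pair of integers, so a monochromatic 2-AP exists iff some colour is used at least twice. With 89 colours, the colouring i ↦ i on {1, ..., 89} uses each colour once, avoiding any monochromatic pair, so W(89, 2) > 89. For {1, ..., 90}, pigeonhole forces two integers of the same colour, which form a monochromatic 2-AP. Hence W(89, 2) = 90.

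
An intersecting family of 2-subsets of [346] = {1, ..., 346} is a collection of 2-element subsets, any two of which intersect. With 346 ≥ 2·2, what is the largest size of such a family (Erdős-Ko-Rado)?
max |F| = C(345, 1) = 345

The Erdős-Ko-Rado theorem states: for n ≥ 2k, an intersecting family of k-subsets of an n-element set has size at most C(n − 1, k − 1), with equality for 'star' families {A ⊆ [n] : |A| = k, i ∈ A} (fix an element i). For n = 346, k = 2: C(345, 1) = 345.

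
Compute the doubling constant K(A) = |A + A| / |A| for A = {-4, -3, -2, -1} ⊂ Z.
K = |A + A| / |A| = 7/4

Enumerate A + A = {a + b : a, b ∈ A}. With |A| = 4, there are |A|^2 = 16 ordered sum pairs; collecting distinct values, A + A = {-8, -7, -6, -5, -4, -3, -2}, so |A + A| = 7. Thus K = 7/4. Here |A + A| = 2|A| − 1 = 7, the minimum possible — so K = 7/4 is minimal, which holds iff A is an arithmetic progression.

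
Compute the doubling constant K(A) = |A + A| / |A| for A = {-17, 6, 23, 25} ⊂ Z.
K = |A + A| / |A| = 10/4 = 5/2

Enumerate A + A = {a + b : a, b ∈ A}. With |A| = 4, there are |A|^2 = 16 ordered sum pairs; collecting distinct values, A + A = {-34, -11, 6, 8, 12, 29, 31, 46, 48, 50}, so |A + A| = 10. Thus K = 10/4 = 5/2. For comparison, the minimum possible |A + A| over all 4-element sets is 2·4 − 1 = 7 (so min K = 7/4), attained only by arithmetic progressions.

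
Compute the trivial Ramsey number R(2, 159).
R(2, 159) = 159

R(2, k) = k for all k ≥ 2: in a 2-colouring of K_k, either some edge is red (a red K_2) or all edges are blue (a blue K_k). And K_{158} coloured all-blue has no blue K_159, so R(2, 159) > 158. Hence R(2, 159) = 159.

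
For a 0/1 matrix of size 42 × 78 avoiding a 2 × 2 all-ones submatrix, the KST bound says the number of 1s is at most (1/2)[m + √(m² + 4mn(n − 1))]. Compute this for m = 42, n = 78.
z(42, 78; 2, 2) ≤ (1/2)[42 + √(42² + 4·42·78·77)] = (1/2)[42 + √1010772] = 523.6858

Kővári–Sós–Turán: let r_1, ..., r_42 be the row sums and z = Σ r_i the total number of 1s. Each pair of columns can share at most one row with both entries 1 (else a 2×2 all-ones block appears), so Σ_i C(r_i, 2) ≤ C(78, 2) = 3003. By convexity Σ_i C(r_i, 2) ≥ 42·C(z/42, 2) = z(z − 42)/(2·42), giving z² − 42z − 42·78·77 ≤ 0 and hence z ≤ (1/2)[42 + √(1764 + 4·252252)] = (1/2)[42 + √1010772] ≈ (1/2)(42 + 1005.3716) = 523.6858.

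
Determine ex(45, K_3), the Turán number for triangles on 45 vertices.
ex(45, K_3) = ⌊45^2/4⌋ = 506

Mantel (1907): a triangle-free graph on n vertices has at most ⌊n^2/4⌋ edges, with equality for the complete bipartite graph K_{⌊n/2⌋, ⌈n/2⌉}. For n = 45: ⌊45^2/4⌋ = ⌊2025/4⌋ = 506. The extremal graph is K_{22, 23}, which has 22·23 = 506 edges.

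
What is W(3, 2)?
W(3, 2) = 3 + 1 = 4

A 2-term AP is any pair of integers, so a monochromatic 2-AP exists iff some colour is used at least twice. With 3 colours, the colouring i ↦ i on {1, ..., 3} uses each colour once, avoiding any monochromatic pair, so W(3, 2) > 3. For {1, ..., 4}, pigeonhole forces two integers of the same colour, which form a monochromatic 2-AP. Hence W(3, 2) = 4.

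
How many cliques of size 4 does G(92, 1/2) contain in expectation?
E[# K_4] = C(92, 4) · (1/2)^C(4, 2) = 2794155 / 2^6 = 43658.671875

For each 4-subset S of vertices (there are C(92, 4) = 2794155 such S), let X_S = 1 if S induces a K_4 (all C(4, 2) = 6 edges present). Then P(X_S = 1) = (1/2)^6 = 1/64. By linearity of expectation, E[# K_4] = C(92, 4) · (1/2)^6 = 2794155 / 64 = 43658.671875.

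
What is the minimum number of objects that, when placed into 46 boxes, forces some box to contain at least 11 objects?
n = (11 − 1)·46 + 1 = 461

By the generalised pigeonhole principle, to guarantee some box contains ≥ r objects we need more than (r − 1) · k objects total. Threshold: n = (r − 1) · k + 1. With r = 11 and k = 46: n = 10 · 46 + 1 = 460 + 1 = 461. For n = 460 = 10 · 46, we can put exactly 10 objects in every box, avoiding 11 in any single one — so 461 is tight.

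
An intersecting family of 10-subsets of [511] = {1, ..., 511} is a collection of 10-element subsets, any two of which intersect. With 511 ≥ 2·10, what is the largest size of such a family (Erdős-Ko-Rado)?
max |F| = C(510, 9) = 5991571285790171510

The Erdős-Ko-Rado theorem states: for n ≥ 2k, an intersecting family of k-subsets of an n-element set has size at most C(n − 1, k − 1), with equality for 'star' families {A ⊆ [n] : |A| = k, i ∈ A} (fix an element i). For n = 511, k = 10: C(510, 9) = 5991571285790171510.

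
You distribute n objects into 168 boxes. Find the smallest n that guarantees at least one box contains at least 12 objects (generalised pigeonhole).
n = (12 − 1)·168 + 1 = 1849

By the generalised pigeonhole principle, to guarantee some box contains ≥ r objects we need more than (r − 1) · k objects total. Threshold: n = (r − 1) · k + 1. With r = 12 and k = 168: n = 11 · 168 + 1 = 1848 + 1 = 1849. For n = 1848 = 11 · 168, we can put exactly 11 objects in every box, avoiding 12 in any single one — so 1849 is tight.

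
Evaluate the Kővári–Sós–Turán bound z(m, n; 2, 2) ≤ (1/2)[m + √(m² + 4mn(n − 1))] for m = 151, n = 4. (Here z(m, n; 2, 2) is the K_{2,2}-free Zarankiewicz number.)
z(151, 4; 2, 2) ≤ (1/2)[151 + √(151² + 4·151·4·3)] = (1/2)[151 + √30049] = 162.1732

Kővári–Sós–Turán: let r_1, ..., r_151 be the row sums and z = Σ r_i the total number of 1s. Each pair of columns can share at most one row with both entries 1 (else a 2×2 all-ones block appears), so Σ_i C(r_i, 2) ≤ C(4, 2) = 6. By convexity Σ_i C(r_i, 2) ≥ 151·C(z/151, 2) = z(z − 151)/(2·151), giving z² − 151z − 151·4·3 ≤ 0 and hence z ≤ (1/2)[151 + √(22801 + 4·1812)] = (1/2)[151 + √30049] ≈ (1/2)(151 + 173.3465) = 162.1732.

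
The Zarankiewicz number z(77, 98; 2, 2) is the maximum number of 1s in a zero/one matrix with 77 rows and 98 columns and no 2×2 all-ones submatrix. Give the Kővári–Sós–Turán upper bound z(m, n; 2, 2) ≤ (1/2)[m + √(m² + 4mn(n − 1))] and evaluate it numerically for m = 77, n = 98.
z(77, 98; 2, 2) ≤ (1/2)[77 + √(77² + 4·77·98·97)] = (1/2)[77 + √2933777] = 894.9136

Kővári–Sós–Turán: let r_1, ..., r_77 be the row sums and z = Σ r_i the total number of 1s. Each pair of columns can share at most one row with both entries 1 (else a 2×2 all-ones block appears), so Σ_i C(r_i, 2) ≤ C(98, 2) = 4753. By convexity Σ_i C(r_i, 2) ≥ 77·C(z/77, 2) = z(z − 77)/(2·77), giving z² − 77z − 77·98·97 ≤ 0 and hence z ≤ (1/2)[77 + √(5929 + 4·731962)] = (1/2)[77 + √2933777] ≈ (1/2)(77 + 1712.8272) = 894.9136.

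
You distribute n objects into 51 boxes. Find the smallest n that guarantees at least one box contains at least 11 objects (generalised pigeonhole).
n = (11 − 1)·51 + 1 = 511

By the generalised pigeonhole principle, to guarantee some box contains ≥ r objects we need more than (r − 1) · k objects total. Threshold: n = (r − 1) · k + 1. With r = 11 and k = 51: n = 10 · 51 + 1 = 510 + 1 = 511. For n = 510 = 10 · 51, we can put exactly 10 objects in every box, avoiding 11 in any single one — so 511 is tight.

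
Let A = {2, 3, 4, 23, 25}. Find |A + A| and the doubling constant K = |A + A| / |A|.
K = |A + A| / |A| = 13/5

Enumerate A + A = {a + b : a, b ∈ A}. With |A| = 5, there are |A|^2 = 25 ordered sum pairs; collecting distinct values, A + A = {4, 5, 6, 7, 8, 25, 26, 27, 28, 29, 46, 48, 50}, so |A + A| = 13. Thus K = 13/5. For comparison, the minimum possible |A + A| over all 5-element sets is 2·5 − 1 = 9 (so min K = 9/5), attained only by arithmetic progressions.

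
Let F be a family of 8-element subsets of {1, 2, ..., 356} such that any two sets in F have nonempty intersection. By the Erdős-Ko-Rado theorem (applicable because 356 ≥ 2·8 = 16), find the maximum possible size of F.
max |F| = C(355, 7) = 132836992774200

Erdős-Ko-Rado (1961): when n ≥ 2k, max |F| = C(n−1, k−1). The bound is attained by the star {A : i ∈ A} for any fixed i ∈ [n]. Here C(356−1, 8−1) = C(355, 7) = 132836992774200.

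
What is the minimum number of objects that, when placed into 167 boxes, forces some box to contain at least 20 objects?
n = (20 − 1)·167 + 1 = 3174

By the generalised pigeonhole principle, to guarantee some box contains ≥ r objects we need more than (r − 1) · k objects total. Threshold: n = (r − 1) · k + 1. With r = 20 and k = 167: n = 19 · 167 + 1 = 3173 + 1 = 3174. For n = 3173 = 19 · 167, we can put exactly 19 objects in every box, avoiding 20 in any single one — so 3174 is tight.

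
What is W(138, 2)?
W(138, 2) = 138 + 1 = 139

A 2-term AP is any pair of integers, so a monochromatic 2-AP exists iff some colour is used at least twice. With 138 colours, the colouring i ↦ i on {1, ..., 138} uses each colour once, avoiding any monochromatic pair, so W(138, 2) > 138. For {1, ..., 139}, pigeonhole forces two integers of the same colour, which form a monochromatic 2-AP. Hence W(138, 2) = 139.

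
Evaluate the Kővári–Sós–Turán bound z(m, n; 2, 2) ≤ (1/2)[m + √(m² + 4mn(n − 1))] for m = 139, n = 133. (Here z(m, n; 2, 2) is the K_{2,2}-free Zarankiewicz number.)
z(139, 133; 2, 2) ≤ (1/2)[139 + √(139² + 4·139·133·132)] = (1/2)[139 + √9780457] = 1633.1861

Kővári–Sós–Turán: let r_1, ..., r_139 be the row sums and z = Σ r_i the total number of 1s. Each pair of columns can share at most one row with both entries 1 (else a 2×2 all-ones block appears), so Σ_i C(r_i, 2) ≤ C(133, 2) = 8778. By convexity Σ_i C(r_i, 2) ≥ 139·C(z/139, 2) = z(z − 139)/(2·139), giving z² − 139z − 139·133·132 ≤ 0 and hence z ≤ (1/2)[139 + √(19321 + 4·2440284)] = (1/2)[139 + √9780457] ≈ (1/2)(139 + 3127.3722) = 1633.1861.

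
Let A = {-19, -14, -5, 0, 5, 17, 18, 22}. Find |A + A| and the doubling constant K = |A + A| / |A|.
K = |A + A| / |A| = 30/8 = 15/4

Enumerate A + A = {a + b : a, b ∈ A}. With |A| = 8, there are |A|^2 = 64 ordered sum pairs; collecting distinct values, A + A = {-38, -33, -28, -24, -19, -14, -10, -9, -5, -2, -1, 0, 3, 4, 5, 8, 10, 12, 13, 17, 18, 22, 23, 27, 34, 35, 36, 39, 40, 44}, so |A + A| = 30. Thus K = 30/8 = 15/4. For comparison, the minimum possible |A + A| over all 8-element sets is 2·8 − 1 = 15 (so min K = 15/8), attained only by arithmetic progressions.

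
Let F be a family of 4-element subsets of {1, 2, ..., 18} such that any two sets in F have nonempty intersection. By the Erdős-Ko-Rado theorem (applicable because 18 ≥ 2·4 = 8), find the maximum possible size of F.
max |F| = C(17, 3) = 680

The Erdős-Ko-Rado theorem states: for n ≥ 2k, an intersecting family of k-subsets of an n-element set has size at most C(n − 1, k − 1), with equality for 'star' families {A ⊆ [n] : |A| = k, i ∈ A} (fix an element i). For n = 18, k = 4: C(17, 3) = 680.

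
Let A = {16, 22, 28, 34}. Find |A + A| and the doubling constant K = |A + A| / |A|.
K = |A + A| / |A| = 7/4

Enumerate A + A = {a + b : a, b ∈ A}. With |A| = 4, there are |A|^2 = 16 ordered sum pairs; collecting distinct values, A + A = {32, 38, 44, 50, 56, 62, 68}, so |A + A| = 7. Thus K = 7/4. Here |A + A| = 2|A| − 1 = 7, the minimum possible — so K = 7/4 is minimal, which holds iff A is an arithmetic progression.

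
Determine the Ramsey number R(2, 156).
R(2, 156) = 156

R(2, k) = k for all k ≥ 2: in a 2-colouring of K_k, either some edge is red (a red K_2) or all edges are blue (a blue K_k). And K_{155} coloured all-blue has no blue K_156, so R(2, 156) > 155. Hence R(2, 156) = 156.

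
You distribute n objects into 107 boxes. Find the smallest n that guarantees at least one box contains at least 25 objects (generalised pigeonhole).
n = (25 − 1)·107 + 1 = 2569

By the generalised pigeonhole principle, to guarantee some box contains ≥ r objects we need more than (r − 1) · k objects total. Threshold: n = (r − 1) · k + 1. With r = 25 and k = 107: n = 24 · 107 + 1 = 2568 + 1 = 2569. For n = 2568 = 24 · 107, we can put exactly 24 objects in every box, avoiding 25 in any single one — so 2569 is tight.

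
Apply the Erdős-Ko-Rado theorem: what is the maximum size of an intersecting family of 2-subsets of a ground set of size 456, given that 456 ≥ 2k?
max |F| = C(455, 1) = 455

Erdős-Ko-Rado (1961): when n ≥ 2k, max |F| = C(n−1, k−1). The bound is attained by the star {A : i ∈ A} for any fixed i ∈ [n]. Here C(456−1, 2−1) = C(455, 1) = 455.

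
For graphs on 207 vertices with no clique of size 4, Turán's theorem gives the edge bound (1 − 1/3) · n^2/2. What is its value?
Turán density bound = (2/3) · 207^2/2 = 14283

Turán's theorem: ex(n, K_{r+1}) is achieved by the complete r-partite Turán graph T(n, r) with parts as balanced as possible, and is at most (1 − 1/r) · n^2/2. For r = 3, n = 207: the density bound is (2/3) · 42849/2 = 14283. Since 3 ∣ 207, the Turán graph T(207, 3) has parts of equal size 69, and its edge count e(T(207, 3)) = 14283 attains the density bound exactly.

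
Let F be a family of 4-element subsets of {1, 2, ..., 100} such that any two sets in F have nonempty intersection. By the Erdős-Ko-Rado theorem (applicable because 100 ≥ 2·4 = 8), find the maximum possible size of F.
max |F| = C(99, 3) = 156849

Erdős-Ko-Rado (1961): when n ≥ 2k, max |F| = C(n−1, k−1). The bound is attained by the star {A : i ∈ A} for any fixed i ∈ [n]. Here C(100−1, 4−1) = C(99, 3) = 156849.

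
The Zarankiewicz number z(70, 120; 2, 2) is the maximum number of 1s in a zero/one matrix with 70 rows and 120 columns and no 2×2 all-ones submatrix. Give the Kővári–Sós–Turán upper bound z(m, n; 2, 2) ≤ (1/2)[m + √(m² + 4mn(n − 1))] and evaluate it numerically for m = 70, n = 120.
z(70, 120; 2, 2) ≤ (1/2)[70 + √(70² + 4·70·120·119)] = (1/2)[70 + √4003300] = 1035.4124

Kővári–Sós–Turán: let r_1, ..., r_70 be the row sums and z = Σ r_i the total number of 1s. Each pair of columns can share at most one row with both entries 1 (else a 2×2 all-ones block appears), so Σ_i C(r_i, 2) ≤ C(120, 2) = 7140. By convexity Σ_i C(r_i, 2) ≥ 70·C(z/70, 2) = z(z − 70)/(2·70), giving z² − 70z − 70·120·119 ≤ 0 and hence z ≤ (1/2)[70 + √(4900 + 4·999600)] = (1/2)[70 + √4003300] ≈ (1/2)(70 + 2000.8248) = 1035.4124.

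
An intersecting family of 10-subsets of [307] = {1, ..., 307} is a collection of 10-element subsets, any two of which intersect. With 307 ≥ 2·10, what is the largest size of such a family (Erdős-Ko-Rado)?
max |F| = C(306, 9) = 57564745737892900

The Erdős-Ko-Rado theorem states: for n ≥ 2k, an intersecting family of k-subsets of an n-element set has size at most C(n − 1, k − 1), with equality for 'star' families {A ⊆ [n] : |A| = k, i ∈ A} (fix an element i). For n = 307, k = 10: C(306, 9) = 57564745737892900.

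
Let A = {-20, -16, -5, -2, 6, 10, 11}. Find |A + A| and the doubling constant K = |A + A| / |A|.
K = |A + A| / |A| = 26/7

Enumerate A + A = {a + b : a, b ∈ A}. With |A| = 7, there are |A|^2 = 49 ordered sum pairs; collecting distinct values, A + A = {-40, -36, -32, -25, -22, -21, -18, -14, -10, -9, -7, -6, -5, -4, 1, 4, 5, 6, 8, 9, 12, 16, 17, 20, 21, 22}, so |A + A| = 26. Thus K = 26/7. For comparison, the minimum possible |A + A| over all 7-element sets is 2·7 − 1 = 13 (so min K = 13/7), attained only by arithmetic progressions.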